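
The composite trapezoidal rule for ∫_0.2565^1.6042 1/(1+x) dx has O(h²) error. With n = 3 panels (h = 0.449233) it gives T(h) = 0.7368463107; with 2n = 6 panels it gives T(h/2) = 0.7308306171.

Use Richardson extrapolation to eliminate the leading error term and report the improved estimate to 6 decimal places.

0.728825

Order 2 gives 2^r = 4 and 2^r − 1 = 3.
2^2·A(h/2) = 2.9233224684; minus A(h) gives 2.1864761577.
(4·0.7308306171 − 0.7368463107)/(4 − 1) = 0.7288253859
Gap between inputs: 6.016e-03; correction applied: −0.0020052312.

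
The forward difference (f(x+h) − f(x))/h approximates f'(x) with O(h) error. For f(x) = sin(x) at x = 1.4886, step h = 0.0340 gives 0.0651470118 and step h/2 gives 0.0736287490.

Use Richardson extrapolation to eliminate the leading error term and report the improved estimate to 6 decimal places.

0.082110

Error is O(h^1); halving h shrinks it by 2^1 = 2.
2^1×A(h/2) = 0.1472574980; minus A(h) gives 0.0821104862.
Divide by 2^1 − 1 = 1.
Extrapolated: 0.0821104862 / 1 = 0.0821104862
Gap between inputs: 8.482e-03; correction applied: +0.0084817372.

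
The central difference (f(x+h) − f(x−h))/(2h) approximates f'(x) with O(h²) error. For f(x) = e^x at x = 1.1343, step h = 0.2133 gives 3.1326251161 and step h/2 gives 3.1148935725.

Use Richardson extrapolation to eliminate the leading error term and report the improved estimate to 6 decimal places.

r = 2: numerator weight 4, denominator 3.
Top: 4(3.1148935725) − (3.1326251161) = 9.3269491739
R = 9.3269491739/3 = 3.1089830580
Correction |R − A(h/2)| = 5.911e-03; gap |A(h/2) − A(h)| = 1.773e-02.

3.108983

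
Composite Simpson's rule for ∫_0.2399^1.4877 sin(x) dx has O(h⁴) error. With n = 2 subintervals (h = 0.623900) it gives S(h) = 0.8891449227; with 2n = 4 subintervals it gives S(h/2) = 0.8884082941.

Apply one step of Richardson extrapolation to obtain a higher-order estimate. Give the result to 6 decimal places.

r = 4, so 2^r = 16.
Difference of the inputs: 0.8884082941 − 0.8891449227 = -0.0007366286
Divide by 2^4 − 1 = 15: (-0.0007366286)/15 = -0.0000491086
R = A(h/2) + (A(h/2) − A(h))/15 = 0.8884082941 − 0.0000491086 = 0.8883591855
Correction |R − A(h/2)| = 4.911e-05; gap |A(h/2) − A(h)| = 7.366e-04.

0.888359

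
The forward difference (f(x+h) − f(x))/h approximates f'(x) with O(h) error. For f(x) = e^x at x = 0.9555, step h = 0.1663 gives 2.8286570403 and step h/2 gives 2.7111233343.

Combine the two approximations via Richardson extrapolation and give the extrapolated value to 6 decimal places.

Leading term ∝ h^1; use weight 2 = 2^1.
Weighted: 5.4222466686 − 2.8286570403 = 2.5935896283
2.5935896283 ÷ 1 = 2.5935896283

2.593590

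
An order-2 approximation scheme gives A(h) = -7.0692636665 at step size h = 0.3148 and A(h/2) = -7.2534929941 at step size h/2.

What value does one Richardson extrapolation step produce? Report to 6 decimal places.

-7.314903

Leading term ∝ h^2; use weight 4 = 2^2.
Difference of the inputs: -7.2534929941 − (-7.0692636665) = -0.1842293276
Correction (A(h/2) − A(h))/(4 − 1) = (-0.1842293276)/3 = -0.0614097759
R = A(h/2) + (A(h/2) − A(h))/3 = -7.2534929941 − 0.0614097759 = -7.3149027700
Correction |R − A(h/2)| = 6.141e-02; gap |A(h/2) − A(h)| = 1.842e-01.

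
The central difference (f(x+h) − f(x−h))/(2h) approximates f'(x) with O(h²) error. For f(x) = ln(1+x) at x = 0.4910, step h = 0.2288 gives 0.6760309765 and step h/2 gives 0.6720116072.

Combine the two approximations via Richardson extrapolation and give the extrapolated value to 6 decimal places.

Order 2 gives 2^r = 4 and 2^r − 1 = 3.
4 × 0.6720116072 = 2.6880464288; 2.6880464288 − 0.6760309765 = 2.0120154523
Divide by 2^2 − 1 = 3.
Result: 0.6706718174
Correction |R − A(h/2)| = 1.340e-03; gap |A(h/2) − A(h)| = 4.019e-03.

0.670672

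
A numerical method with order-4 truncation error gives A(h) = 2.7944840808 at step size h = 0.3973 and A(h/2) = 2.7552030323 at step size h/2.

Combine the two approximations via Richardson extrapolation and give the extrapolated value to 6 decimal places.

The method has order 4: 2^4 = 16.
16 × 2.7552030323 = 44.0832485168; 44.0832485168 − 2.7944840808 = 41.2887644360
Denominator 16 − 1 = 15.
Extrapolated: 41.2887644360 / 15 = 2.7525842957

2.752584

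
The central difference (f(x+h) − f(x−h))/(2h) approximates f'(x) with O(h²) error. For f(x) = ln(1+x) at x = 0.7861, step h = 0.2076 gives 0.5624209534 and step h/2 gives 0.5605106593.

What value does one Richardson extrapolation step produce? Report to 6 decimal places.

Error is O(h^2); halving h shrinks it by 2^2 = 4.
A(h/2) − A(h) = 0.5605106593 − 0.5624209534 = -0.0019102941
Correction (A(h/2) − A(h))/(4 − 1) = (-0.0019102941)/3 = -0.0006367647
R = 0.5605106593 − 0.0006367647 = 0.5598738946
Shift from A(h/2): −0.0006367647.

0.559874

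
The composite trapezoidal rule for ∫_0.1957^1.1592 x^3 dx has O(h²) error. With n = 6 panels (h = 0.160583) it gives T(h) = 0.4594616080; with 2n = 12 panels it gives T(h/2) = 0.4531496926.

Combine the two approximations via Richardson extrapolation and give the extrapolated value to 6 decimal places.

0.451046

Error is O(h^2); halving h shrinks it by 2^2 = 4.
4*0.4531496926 − 0.4594616080 = 1.3531371624
Extrapolated: 1.3531371624 / 3 = 0.4510457208
Shift from A(h/2): −0.0021039718.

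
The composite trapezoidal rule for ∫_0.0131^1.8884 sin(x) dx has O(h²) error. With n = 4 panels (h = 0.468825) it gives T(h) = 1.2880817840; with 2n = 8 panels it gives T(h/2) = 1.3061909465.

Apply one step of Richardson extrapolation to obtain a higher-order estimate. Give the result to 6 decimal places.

1.312227

Method order is 2; weight 2^2 = 4.
4 × 1.3061909465 = 5.2247637860; subtract 1.2880817840 → 3.9366820020
Extrapolated: 3.9366820020 / 3 = 1.3122273340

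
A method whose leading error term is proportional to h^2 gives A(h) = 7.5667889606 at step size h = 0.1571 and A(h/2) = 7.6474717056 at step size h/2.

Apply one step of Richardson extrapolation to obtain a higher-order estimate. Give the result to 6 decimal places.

7.674366

Leading term ∝ h^2; use weight 4 = 2^2.
Numerator 4·A(h/2) − A(h) = 4·7.6474717056 − 7.5667889606 = 23.0230978618
23.0230978618 ÷ 3 = 7.6743659539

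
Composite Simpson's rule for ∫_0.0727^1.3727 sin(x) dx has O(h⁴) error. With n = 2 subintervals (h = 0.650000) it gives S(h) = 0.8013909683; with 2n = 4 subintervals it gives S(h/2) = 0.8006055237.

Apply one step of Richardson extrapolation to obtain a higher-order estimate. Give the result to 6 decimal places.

0.800553

Leading term ∝ h^4; use weight 16 = 2^4.
Difference of the inputs: 0.8006055237 − 0.8013909683 = -0.0007854446
Divide by 2^4 − 1 = 15: (-0.0007854446)/15 = -0.0000523630
R = A(h/2) + (A(h/2) − A(h))/15 = 0.8006055237 − 0.0000523630 = 0.8005531607
Correction |R − A(h/2)| = 5.236e-05; gap |A(h/2) − A(h)| = 7.854e-04.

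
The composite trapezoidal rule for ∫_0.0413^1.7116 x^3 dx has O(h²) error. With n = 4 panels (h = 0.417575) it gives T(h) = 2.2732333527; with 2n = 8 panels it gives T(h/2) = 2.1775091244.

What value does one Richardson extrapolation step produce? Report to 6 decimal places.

Order 2 gives 2^r = 4 and 2^r − 1 = 3.
2^2 × A(h/2) = 8.7100364976; minus A(h) gives 6.4368031449.
Divide by 2^2 − 1 = 3.
Extrapolated: 6.4368031449 / 3 = 2.1456010483

2.145601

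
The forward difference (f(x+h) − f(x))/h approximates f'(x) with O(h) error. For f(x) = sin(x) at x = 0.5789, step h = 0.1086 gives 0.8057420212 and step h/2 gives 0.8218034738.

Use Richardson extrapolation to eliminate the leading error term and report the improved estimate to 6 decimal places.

Method order is 1; weight 2^1 = 2.
Weighted: 1.6436069476 − 0.8057420212 = 0.8378649264
R = 0.8378649264/1 = 0.8378649264

0.837865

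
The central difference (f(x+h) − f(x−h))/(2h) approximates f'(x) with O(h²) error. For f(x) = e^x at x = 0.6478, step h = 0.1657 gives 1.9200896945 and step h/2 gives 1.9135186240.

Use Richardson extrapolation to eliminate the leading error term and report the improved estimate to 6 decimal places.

Error is O(h^2); halving h shrinks it by 2^2 = 4.
4·1.9135186240 = 7.6540744960; subtract 1.9200896945 → 5.7339848015
5.7339848015 ÷ 3 = 1.9113282672
Shift from A(h/2): −0.0021903568.

1.911328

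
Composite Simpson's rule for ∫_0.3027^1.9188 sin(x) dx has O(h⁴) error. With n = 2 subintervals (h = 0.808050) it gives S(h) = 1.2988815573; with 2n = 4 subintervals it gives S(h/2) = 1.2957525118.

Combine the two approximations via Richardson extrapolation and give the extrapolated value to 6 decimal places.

1.295544

Order 4 gives 2^r = 16 and 2^r − 1 = 15.
A(h/2) − A(h) = 1.2957525118 − 1.2988815573 = -0.0031290455
Divide by 2^4 − 1 = 15: (-0.0031290455)/15 = -0.0002086030
R = A(h/2) + (A(h/2) − A(h))/15 = 1.2957525118 − 0.0002086030 = 1.2955439088
Correction |R − A(h/2)| = 2.086e-04; gap |A(h/2) − A(h)| = 3.129e-03.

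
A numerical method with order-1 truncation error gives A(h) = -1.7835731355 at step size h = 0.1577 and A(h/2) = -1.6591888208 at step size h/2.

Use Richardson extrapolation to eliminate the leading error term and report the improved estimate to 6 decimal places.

r = 1, so 2^r = 2.
Difference of the inputs: -1.6591888208 − (-1.7835731355) = 0.1243843147
Divide by 2^1 − 1 = 1: 0.1243843147/1 = 0.1243843147
R = -1.6591888208 + 0.1243843147 = -1.5348045061

-1.534805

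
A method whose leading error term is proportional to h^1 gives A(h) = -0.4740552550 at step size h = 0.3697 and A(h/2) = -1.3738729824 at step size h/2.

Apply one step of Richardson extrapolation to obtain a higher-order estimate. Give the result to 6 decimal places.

-2.273691

r = 1, so 2^r = 2.
A(h/2) − A(h) = -1.3738729824 − (-0.4740552550) = -0.8998177274
Correction (A(h/2) − A(h))/(2 − 1) = (-0.8998177274)/1 = -0.8998177274
R = -1.3738729824 − 0.8998177274 = -2.2736907098
Gap between inputs: 8.998e-01; correction applied: −0.8998177274.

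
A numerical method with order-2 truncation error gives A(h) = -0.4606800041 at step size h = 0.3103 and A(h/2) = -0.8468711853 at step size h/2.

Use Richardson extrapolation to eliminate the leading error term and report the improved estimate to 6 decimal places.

-0.975602

With r = 2 the leading error scales as h^2, so the weight is 2^2 = 4.
4·(-0.8468711853) = -3.3874847412; (-3.3874847412) − (-0.4606800041) = -2.9268047371
Denominator 4 − 1 = 3.
So the Richardson estimate is -0.9756015790.
Correction |R − A(h/2)| = 1.287e-01; gap |A(h/2) − A(h)| = 3.862e-01.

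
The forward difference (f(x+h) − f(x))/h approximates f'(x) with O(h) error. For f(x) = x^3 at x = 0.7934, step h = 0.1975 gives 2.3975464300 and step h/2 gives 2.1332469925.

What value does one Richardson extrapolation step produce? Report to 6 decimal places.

1.868948

Leading term ∝ h^1; use weight 2 = 2^1.
Difference of the inputs: 2.1332469925 − 2.3975464300 = -0.2642994375
Correction (A(h/2) − A(h))/(2 − 1) = (-0.2642994375)/1 = -0.2642994375
R = A(h/2) + (A(h/2) − A(h))/1 = 2.1332469925 − 0.2642994375 = 1.8689475550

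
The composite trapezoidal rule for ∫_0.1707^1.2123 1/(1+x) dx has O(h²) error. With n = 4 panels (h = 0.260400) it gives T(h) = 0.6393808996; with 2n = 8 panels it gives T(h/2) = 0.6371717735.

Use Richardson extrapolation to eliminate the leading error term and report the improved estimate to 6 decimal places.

r = 2, so 2^r = 4.
4*0.6371717735 − 0.6393808996 = 1.9093061944
Denominator 4 − 1 = 3.
(4*0.6371717735 − 0.6393808996)/(4 − 1) = 0.6364353981

0.636435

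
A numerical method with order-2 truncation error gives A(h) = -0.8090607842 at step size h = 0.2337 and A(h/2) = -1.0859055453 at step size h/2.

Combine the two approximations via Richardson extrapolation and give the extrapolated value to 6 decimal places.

Error is O(h^2); halving h shrinks it by 2^2 = 4.
Difference of the inputs: -1.0859055453 − (-0.8090607842) = -0.2768447611
Correction (A(h/2) − A(h))/(4 − 1) = (-0.2768447611)/3 = -0.0922815870
R = -1.0859055453 − 0.0922815870 = -1.1781871323
Gap between inputs: 2.768e-01; correction applied: −0.0922815870.

-1.178187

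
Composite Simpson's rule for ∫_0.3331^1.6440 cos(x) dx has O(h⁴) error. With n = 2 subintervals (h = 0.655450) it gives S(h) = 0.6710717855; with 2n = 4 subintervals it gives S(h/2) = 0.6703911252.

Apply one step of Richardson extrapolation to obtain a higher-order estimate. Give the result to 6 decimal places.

Order 4 gives 2^r = 16 and 2^r − 1 = 15.
16·0.6703911252 = 10.7262580032; 10.7262580032 − 0.6710717855 = 10.0551862177
Divide by 2^4 − 1 = 15.
Extrapolated: 10.0551862177 / 15 = 0.6703457478

0.670346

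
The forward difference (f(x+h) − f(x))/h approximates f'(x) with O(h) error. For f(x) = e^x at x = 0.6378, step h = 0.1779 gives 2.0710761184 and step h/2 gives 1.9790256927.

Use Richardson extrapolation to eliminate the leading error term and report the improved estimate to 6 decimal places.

1.886975

Method order is 1; weight 2^1 = 2.
2^1*A(h/2) = 3.9580513854; minus A(h) gives 1.8869752670.
Divide by 2^1 − 1 = 1.
Result: 1.8869752670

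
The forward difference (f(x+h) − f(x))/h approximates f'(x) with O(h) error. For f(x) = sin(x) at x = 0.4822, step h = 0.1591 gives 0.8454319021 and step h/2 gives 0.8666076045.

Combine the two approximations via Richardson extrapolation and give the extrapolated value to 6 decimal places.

0.887783

Error is O(h^1); halving h shrinks it by 2^1 = 2.
2×0.8666076045 = 1.7332152090; subtract 0.8454319021 → 0.8877833069
0.8877833069 ÷ 1 = 0.8877833069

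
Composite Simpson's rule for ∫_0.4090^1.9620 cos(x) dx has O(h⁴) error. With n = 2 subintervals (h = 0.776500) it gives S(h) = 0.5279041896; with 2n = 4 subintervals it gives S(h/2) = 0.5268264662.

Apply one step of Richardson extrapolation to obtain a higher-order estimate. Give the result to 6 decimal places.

Error is O(h^4); halving h shrinks it by 2^4 = 16.
2^4×A(h/2) = 8.4292234592; minus A(h) gives 7.9013192696.
Divide by 2^4 − 1 = 15.
So the Richardson estimate is 0.5267546180.

0.526755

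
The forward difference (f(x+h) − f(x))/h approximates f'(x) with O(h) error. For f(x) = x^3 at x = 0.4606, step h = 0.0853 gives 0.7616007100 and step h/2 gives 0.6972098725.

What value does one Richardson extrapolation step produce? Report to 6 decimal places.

0.632819

r = 1: numerator weight 2, denominator 1.
Numerator 2 × A(h/2) − A(h) = 2 × 0.6972098725 − 0.7616007100 = 0.6328190350
0.6328190350 ÷ 1 = 0.6328190350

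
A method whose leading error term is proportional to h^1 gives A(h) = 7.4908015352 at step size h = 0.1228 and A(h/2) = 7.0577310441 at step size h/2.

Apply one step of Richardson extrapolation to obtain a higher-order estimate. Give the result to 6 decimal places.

6.624661

Error is O(h^1); halving h shrinks it by 2^1 = 2.
Numerator 2·A(h/2) − A(h) = 2·7.0577310441 − 7.4908015352 = 6.6246605530
Divide by 2^1 − 1 = 1.
Extrapolated: 6.6246605530 / 1 = 6.6246605530
Shift from A(h/2): −0.4330704911.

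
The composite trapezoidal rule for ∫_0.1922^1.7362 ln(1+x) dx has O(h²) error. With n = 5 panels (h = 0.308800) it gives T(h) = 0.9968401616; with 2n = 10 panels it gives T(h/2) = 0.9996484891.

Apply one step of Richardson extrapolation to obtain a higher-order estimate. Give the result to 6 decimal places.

1.000585

With r = 2 the leading error scales as h^2, so the weight is 2^2 = 4.
2^2·A(h/2) = 3.9985939564; minus A(h) gives 3.0017537948.
Divide by 2^2 − 1 = 3.
(4·0.9996484891 − 0.9968401616)/(4 − 1) = 1.0005845983
Gap between inputs: 2.808e-03; correction applied: +0.0009361092.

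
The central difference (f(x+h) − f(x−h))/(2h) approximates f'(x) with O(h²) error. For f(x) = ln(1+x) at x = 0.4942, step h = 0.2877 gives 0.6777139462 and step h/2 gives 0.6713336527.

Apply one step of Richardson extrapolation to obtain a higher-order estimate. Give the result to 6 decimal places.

r = 2: numerator weight 4, denominator 3.
A(h/2) − A(h) = 0.6713336527 − 0.6777139462 = -0.0063802935
Divide by 2^2 − 1 = 3: (-0.0063802935)/3 = -0.0021267645
R = 0.6713336527 − 0.0021267645 = 0.6692068882

0.669207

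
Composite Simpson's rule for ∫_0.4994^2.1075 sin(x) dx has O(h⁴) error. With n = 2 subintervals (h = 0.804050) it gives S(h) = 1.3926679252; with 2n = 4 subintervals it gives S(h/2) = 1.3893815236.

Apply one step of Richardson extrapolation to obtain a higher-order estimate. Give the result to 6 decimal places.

1.389162

The method has order 4: 2^4 = 16.
Top: 16(1.3893815236) − (1.3926679252) = 20.8374364524
Divide by 2^4 − 1 = 15.
Result: 1.3891624302
Gap between inputs: 3.286e-03; correction applied: −0.0002190934.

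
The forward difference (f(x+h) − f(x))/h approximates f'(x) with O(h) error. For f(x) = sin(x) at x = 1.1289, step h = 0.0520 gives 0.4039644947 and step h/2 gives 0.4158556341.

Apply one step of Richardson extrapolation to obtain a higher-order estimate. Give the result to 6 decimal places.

The method has order 1: 2^1 = 2.
Numerator 2×A(h/2) − A(h) = 2×0.4158556341 − 0.4039644947 = 0.4277467735
(2×0.4158556341 − 0.4039644947)/(2 − 1) = 0.4277467735
Shift from A(h/2): +0.0118911394.

0.427747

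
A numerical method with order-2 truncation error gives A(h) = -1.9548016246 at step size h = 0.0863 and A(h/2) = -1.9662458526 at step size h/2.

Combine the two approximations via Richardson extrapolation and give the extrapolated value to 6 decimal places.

-1.970061

Method order is 2; weight 2^2 = 4.
Numerator 4 × A(h/2) − A(h) = 4 × (-1.9662458526) − (-1.9548016246) = -5.9101817858
(4 × (-1.9662458526) − (-1.9548016246))/(4 − 1) = -1.9700605953
Gap between inputs: 1.144e-02; correction applied: −0.0038147427.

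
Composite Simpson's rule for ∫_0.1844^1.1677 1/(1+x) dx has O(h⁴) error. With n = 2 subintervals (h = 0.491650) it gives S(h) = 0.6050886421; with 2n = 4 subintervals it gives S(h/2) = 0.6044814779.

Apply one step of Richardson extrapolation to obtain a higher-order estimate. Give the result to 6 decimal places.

The method has order 4: 2^4 = 16.
Numerator 16×A(h/2) − A(h) = 16×0.6044814779 − 0.6050886421 = 9.0666150043
Denominator 16 − 1 = 15.
So the Richardson estimate is 0.6044410003.

0.604441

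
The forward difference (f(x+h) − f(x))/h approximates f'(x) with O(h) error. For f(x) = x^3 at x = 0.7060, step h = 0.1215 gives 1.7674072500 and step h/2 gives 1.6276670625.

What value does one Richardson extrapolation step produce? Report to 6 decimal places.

The method has order 1: 2^1 = 2.
Top: 2(1.6276670625) − (1.7674072500) = 1.4879268750
1.4879268750 ÷ 1 = 1.4879268750

1.487927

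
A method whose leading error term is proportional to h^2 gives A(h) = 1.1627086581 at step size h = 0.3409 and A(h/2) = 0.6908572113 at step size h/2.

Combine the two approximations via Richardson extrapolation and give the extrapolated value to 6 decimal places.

Order 2 gives 2^r = 4 and 2^r − 1 = 3.
Top: 4(0.6908572113) − (1.1627086581) = 1.6007201871
Divide by 2^2 − 1 = 3.
So the Richardson estimate is 0.5335733957.
Correction |R − A(h/2)| = 1.573e-01; gap |A(h/2) − A(h)| = 4.719e-01.

0.533573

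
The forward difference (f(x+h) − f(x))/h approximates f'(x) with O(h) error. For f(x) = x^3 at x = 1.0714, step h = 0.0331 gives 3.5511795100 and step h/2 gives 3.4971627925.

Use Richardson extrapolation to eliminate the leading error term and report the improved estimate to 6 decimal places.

3.443146

Error is O(h^1); halving h shrinks it by 2^1 = 2.
Top: 2(3.4971627925) − (3.5511795100) = 3.4431460750
Divide by 2^1 − 1 = 1.
Extrapolated: 3.4431460750 / 1 = 3.4431460750
Gap between inputs: 5.402e-02; correction applied: −0.0540167175.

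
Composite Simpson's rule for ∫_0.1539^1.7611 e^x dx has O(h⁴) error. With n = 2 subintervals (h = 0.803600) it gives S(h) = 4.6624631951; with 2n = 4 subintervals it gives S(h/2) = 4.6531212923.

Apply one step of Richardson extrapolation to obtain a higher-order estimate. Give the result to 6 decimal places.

The method has order 4: 2^4 = 16.
Weighted: 74.4499406768 − 4.6624631951 = 69.7874774817
R = 69.7874774817/15 = 4.6524984988

4.652498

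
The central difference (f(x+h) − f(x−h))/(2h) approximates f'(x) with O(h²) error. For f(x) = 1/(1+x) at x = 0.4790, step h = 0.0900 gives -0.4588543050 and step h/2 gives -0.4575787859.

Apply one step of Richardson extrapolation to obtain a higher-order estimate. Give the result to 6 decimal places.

r = 2: numerator weight 4, denominator 3.
A(h/2) − A(h) = -0.4575787859 − (-0.4588543050) = 0.0012755191
Divide by 2^2 − 1 = 3: 0.0012755191/3 = 0.0004251730
R = -0.4575787859 + 0.0004251730 = -0.4571536129

-0.457154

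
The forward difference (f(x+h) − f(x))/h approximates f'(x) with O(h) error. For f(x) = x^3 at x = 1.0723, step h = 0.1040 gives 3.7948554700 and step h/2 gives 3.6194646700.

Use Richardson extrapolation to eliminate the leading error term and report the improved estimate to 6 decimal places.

3.444074

The method has order 1: 2^1 = 2.
Numerator 2×A(h/2) − A(h) = 2×3.6194646700 − 3.7948554700 = 3.4440738700
3.4440738700 ÷ 1 = 3.4440738700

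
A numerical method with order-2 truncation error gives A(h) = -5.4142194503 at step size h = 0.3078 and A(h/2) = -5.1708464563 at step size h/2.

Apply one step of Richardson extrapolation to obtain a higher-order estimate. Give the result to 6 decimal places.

-5.089722

Order 2 gives 2^r = 4 and 2^r − 1 = 3.
4×(-5.1708464563) − (-5.4142194503) = -15.2691663749
Denominator 4 − 1 = 3.
So the Richardson estimate is -5.0897221250.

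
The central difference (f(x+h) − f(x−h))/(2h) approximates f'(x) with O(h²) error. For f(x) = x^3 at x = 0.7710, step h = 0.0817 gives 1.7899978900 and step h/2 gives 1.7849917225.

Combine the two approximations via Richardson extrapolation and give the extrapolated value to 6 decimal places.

Error is O(h^2); halving h shrinks it by 2^2 = 4.
2^2×A(h/2) = 7.1399668900; minus A(h) gives 5.3499690000.
R = 5.3499690000/3 = 1.7833230000
Correction |R − A(h/2)| = 1.669e-03; gap |A(h/2) − A(h)| = 5.006e-03.

1.783323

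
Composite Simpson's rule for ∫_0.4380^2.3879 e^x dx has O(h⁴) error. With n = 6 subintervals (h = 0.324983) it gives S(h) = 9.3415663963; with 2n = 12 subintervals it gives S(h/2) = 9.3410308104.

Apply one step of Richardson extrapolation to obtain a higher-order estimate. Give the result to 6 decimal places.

The method has order 4: 2^4 = 16.
16·9.3410308104 = 149.4564929664; 149.4564929664 − 9.3415663963 = 140.1149265701
Divide by 2^4 − 1 = 15.
Result: 9.3409951047

9.340995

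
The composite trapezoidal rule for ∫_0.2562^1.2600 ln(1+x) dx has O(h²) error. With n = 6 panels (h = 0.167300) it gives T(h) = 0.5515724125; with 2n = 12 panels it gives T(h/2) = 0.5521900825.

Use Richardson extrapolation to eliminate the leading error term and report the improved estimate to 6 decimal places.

The method has order 2: 2^2 = 4.
2^2*A(h/2) = 2.2087603300; minus A(h) gives 1.6571879175.
Denominator 4 − 1 = 3.
(4*0.5521900825 − 0.5515724125)/(4 − 1) = 0.5523959725

0.552396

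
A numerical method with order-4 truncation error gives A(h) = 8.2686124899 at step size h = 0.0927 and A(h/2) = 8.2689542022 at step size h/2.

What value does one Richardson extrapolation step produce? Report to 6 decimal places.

8.268977

Method order is 4; weight 2^4 = 16.
Top: 16(8.2689542022) − (8.2686124899) = 124.0346547453
(16 × 8.2689542022 − 8.2686124899)/(16 − 1) = 8.2689769830
Shift from A(h/2): +0.0000227808.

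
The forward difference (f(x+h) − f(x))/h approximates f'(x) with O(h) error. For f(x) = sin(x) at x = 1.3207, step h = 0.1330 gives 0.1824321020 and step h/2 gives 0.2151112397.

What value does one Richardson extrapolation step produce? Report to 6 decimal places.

0.247790

Leading term ∝ h^1; use weight 2 = 2^1.
A(h/2) − A(h) = 0.2151112397 − 0.1824321020 = 0.0326791377
Divide by 2^1 − 1 = 1: 0.0326791377/1 = 0.0326791377
R = 0.2151112397 + 0.0326791377 = 0.2477903774
Shift from A(h/2): +0.0326791377.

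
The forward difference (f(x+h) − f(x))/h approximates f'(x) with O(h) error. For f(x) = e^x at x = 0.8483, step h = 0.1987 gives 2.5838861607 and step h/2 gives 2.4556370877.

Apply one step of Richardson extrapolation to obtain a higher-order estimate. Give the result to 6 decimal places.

The method has order 1: 2^1 = 2.
2·2.4556370877 − 2.5838861607 = 2.3273880147
Denominator 2 − 1 = 1.
(2·2.4556370877 − 2.5838861607)/(2 − 1) = 2.3273880147
Shift from A(h/2): −0.1282490730.

2.327388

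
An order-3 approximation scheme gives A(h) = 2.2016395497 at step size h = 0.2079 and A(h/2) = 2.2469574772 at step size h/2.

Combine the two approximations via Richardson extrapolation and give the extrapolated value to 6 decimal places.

r = 3: numerator weight 8, denominator 7.
Weighted: 17.9756598176 − 2.2016395497 = 15.7740202679
Denominator 8 − 1 = 7.
R = 15.7740202679/7 = 2.2534314668
Gap between inputs: 4.532e-02; correction applied: +0.0064739896.

2.253431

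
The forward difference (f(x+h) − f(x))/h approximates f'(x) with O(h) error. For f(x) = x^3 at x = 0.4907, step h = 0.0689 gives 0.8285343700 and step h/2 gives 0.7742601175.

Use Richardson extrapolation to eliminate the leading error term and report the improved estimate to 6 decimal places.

Error is O(h^1); halving h shrinks it by 2^1 = 2.
2*0.7742601175 = 1.5485202350; 1.5485202350 − 0.8285343700 = 0.7199858650
(2*0.7742601175 − 0.8285343700)/(2 − 1) = 0.7199858650
Correction |R − A(h/2)| = 5.427e-02; gap |A(h/2) − A(h)| = 5.427e-02.

0.719986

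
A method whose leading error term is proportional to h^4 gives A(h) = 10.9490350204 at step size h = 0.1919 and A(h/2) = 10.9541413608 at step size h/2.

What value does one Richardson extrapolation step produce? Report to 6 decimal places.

10.954482

With r = 4 the leading error scales as h^4, so the weight is 2^4 = 16.
16 × 10.9541413608 − 10.9490350204 = 164.3172267524
(16 × 10.9541413608 − 10.9490350204)/(16 − 1) = 10.9544817835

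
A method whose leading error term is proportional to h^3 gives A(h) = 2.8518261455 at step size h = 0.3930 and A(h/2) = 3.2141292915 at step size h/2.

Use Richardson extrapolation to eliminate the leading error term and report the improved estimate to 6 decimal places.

Error is O(h^3); halving h shrinks it by 2^3 = 8.
Difference of the inputs: 3.2141292915 − 2.8518261455 = 0.3623031460
Correction (A(h/2) − A(h))/(8 − 1) = 0.3623031460/7 = 0.0517575923
R = A(h/2) + (A(h/2) − A(h))/7 = 3.2141292915 + 0.0517575923 = 3.2658868838
Correction |R − A(h/2)| = 5.176e-02; gap |A(h/2) − A(h)| = 3.623e-01.

3.265887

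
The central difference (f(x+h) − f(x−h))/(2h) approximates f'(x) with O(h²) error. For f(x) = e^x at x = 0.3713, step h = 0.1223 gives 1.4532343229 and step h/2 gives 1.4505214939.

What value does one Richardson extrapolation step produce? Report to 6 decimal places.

1.449617

Order 2 gives 2^r = 4 and 2^r − 1 = 3.
Weighted: 5.8020859756 − 1.4532343229 = 4.3488516527
Divide by 2^2 − 1 = 3.
Extrapolated: 4.3488516527 / 3 = 1.4496172176
Correction |R − A(h/2)| = 9.043e-04; gap |A(h/2) − A(h)| = 2.713e-03.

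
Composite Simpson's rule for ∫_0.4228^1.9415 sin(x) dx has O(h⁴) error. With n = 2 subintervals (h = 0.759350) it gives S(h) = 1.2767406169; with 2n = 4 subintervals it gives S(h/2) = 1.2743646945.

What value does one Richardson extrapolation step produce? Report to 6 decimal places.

Method order is 4; weight 2^4 = 16.
2^4×A(h/2) = 20.3898351120; minus A(h) gives 19.1130944951.
Denominator 16 − 1 = 15.
Result: 1.2742062997
Gap between inputs: 2.376e-03; correction applied: −0.0001583948.

1.274206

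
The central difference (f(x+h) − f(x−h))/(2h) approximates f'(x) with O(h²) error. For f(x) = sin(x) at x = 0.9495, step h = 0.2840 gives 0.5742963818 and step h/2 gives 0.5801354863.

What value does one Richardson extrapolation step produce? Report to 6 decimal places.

r = 2: numerator weight 4, denominator 3.
2^2×A(h/2) = 2.3205419452; minus A(h) gives 1.7462455634.
(4×0.5801354863 − 0.5742963818)/(4 − 1) = 0.5820818545
Correction |R − A(h/2)| = 1.946e-03; gap |A(h/2) − A(h)| = 5.839e-03.

0.582082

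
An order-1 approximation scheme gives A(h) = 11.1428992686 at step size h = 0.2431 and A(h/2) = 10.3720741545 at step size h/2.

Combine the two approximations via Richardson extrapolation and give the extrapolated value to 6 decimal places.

With r = 1 the leading error scales as h^1, so the weight is 2^1 = 2.
2 × 10.3720741545 = 20.7441483090; 20.7441483090 − 11.1428992686 = 9.6012490404
9.6012490404 ÷ 1 = 9.6012490404
Correction |R − A(h/2)| = 7.708e-01; gap |A(h/2) − A(h)| = 7.708e-01.

9.601249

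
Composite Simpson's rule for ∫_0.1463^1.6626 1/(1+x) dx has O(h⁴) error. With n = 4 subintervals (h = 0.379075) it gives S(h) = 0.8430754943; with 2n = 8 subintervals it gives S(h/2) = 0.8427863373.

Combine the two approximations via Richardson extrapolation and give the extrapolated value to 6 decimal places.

0.842767

Order 4 gives 2^r = 16 and 2^r − 1 = 15.
16×0.8427863373 − 0.8430754943 = 12.6415059025
12.6415059025 ÷ 15 = 0.8427670602
Gap between inputs: 2.892e-04; correction applied: −0.0000192771.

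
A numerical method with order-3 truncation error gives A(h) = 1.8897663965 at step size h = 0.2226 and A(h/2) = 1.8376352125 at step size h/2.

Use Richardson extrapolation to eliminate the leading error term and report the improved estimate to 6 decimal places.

1.830188

The method has order 3: 2^3 = 8.
8·1.8376352125 − 1.8897663965 = 12.8113153035
(8·1.8376352125 − 1.8897663965)/(8 − 1) = 1.8301879005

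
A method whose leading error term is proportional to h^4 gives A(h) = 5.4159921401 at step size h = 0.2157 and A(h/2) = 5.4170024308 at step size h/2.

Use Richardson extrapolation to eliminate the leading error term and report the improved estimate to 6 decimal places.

Leading term ∝ h^4; use weight 16 = 2^4.
Numerator 16×A(h/2) − A(h) = 16×5.4170024308 − 5.4159921401 = 81.2560467527
R = 81.2560467527/15 = 5.4170697835

5.417070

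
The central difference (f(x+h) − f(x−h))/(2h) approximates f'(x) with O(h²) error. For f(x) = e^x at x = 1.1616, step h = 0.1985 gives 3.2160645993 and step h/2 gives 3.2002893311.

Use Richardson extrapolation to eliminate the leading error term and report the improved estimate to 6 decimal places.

r = 2, so 2^r = 4.
2^2*A(h/2) = 12.8011573244; minus A(h) gives 9.5850927251.
Denominator 4 − 1 = 3.
So the Richardson estimate is 3.1950309084.
Shift from A(h/2): −0.0052584227.

3.195031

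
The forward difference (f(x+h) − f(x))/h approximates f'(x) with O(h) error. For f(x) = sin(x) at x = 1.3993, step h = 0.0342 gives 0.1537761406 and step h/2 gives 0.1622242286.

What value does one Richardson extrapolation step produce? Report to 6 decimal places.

0.170672

Leading term ∝ h^1; use weight 2 = 2^1.
Weighted: 0.3244484572 − 0.1537761406 = 0.1706723166
Divide by 2^1 − 1 = 1.
Result: 0.1706723166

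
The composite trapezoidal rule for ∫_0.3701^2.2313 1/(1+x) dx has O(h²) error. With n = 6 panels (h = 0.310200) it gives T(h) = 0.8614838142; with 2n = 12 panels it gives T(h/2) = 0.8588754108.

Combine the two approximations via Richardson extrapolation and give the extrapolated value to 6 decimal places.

The method has order 2: 2^2 = 4.
A(h/2) − A(h) = 0.8588754108 − 0.8614838142 = -0.0026084034
Correction (A(h/2) − A(h))/(4 − 1) = (-0.0026084034)/3 = -0.0008694678
R = 0.8588754108 − 0.0008694678 = 0.8580059430
Shift from A(h/2): −0.0008694678.

0.858006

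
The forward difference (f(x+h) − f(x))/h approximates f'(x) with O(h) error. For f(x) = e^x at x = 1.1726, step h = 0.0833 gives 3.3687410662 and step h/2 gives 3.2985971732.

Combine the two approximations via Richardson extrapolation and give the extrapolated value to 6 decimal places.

r = 1, so 2^r = 2.
Weighted: 6.5971943464 − 3.3687410662 = 3.2284532802
(2 × 3.2985971732 − 3.3687410662)/(2 − 1) = 3.2284532802
Shift from A(h/2): −0.0701438930.

3.228453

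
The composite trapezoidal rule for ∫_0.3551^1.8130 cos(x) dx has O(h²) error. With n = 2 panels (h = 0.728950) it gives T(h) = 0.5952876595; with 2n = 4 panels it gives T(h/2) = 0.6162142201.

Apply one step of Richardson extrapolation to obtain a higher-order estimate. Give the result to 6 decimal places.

The method has order 2: 2^2 = 4.
Difference of the inputs: 0.6162142201 − 0.5952876595 = 0.0209265606
Correction (A(h/2) − A(h))/(4 − 1) = 0.0209265606/3 = 0.0069755202
R = A(h/2) + (A(h/2) − A(h))/3 = 0.6162142201 + 0.0069755202 = 0.6231897403

0.623190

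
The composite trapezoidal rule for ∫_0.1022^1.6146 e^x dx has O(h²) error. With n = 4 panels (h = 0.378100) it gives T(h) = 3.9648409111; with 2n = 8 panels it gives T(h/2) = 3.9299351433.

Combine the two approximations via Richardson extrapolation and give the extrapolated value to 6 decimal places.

3.918300

With r = 2 the leading error scales as h^2, so the weight is 2^2 = 4.
4 × 3.9299351433 = 15.7197405732; 15.7197405732 − 3.9648409111 = 11.7548996621
R = 11.7548996621/3 = 3.9182998874
Gap between inputs: 3.491e-02; correction applied: −0.0116352559.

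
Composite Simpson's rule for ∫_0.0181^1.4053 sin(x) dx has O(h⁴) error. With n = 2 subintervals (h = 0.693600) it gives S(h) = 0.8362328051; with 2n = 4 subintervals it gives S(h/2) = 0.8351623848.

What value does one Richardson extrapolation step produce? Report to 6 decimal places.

0.835091

Error is O(h^4); halving h shrinks it by 2^4 = 16.
2^4·A(h/2) = 13.3625981568; minus A(h) gives 12.5263653517.
Denominator 16 − 1 = 15.
So the Richardson estimate is 0.8350910234.
Gap between inputs: 1.070e-03; correction applied: −0.0000713614.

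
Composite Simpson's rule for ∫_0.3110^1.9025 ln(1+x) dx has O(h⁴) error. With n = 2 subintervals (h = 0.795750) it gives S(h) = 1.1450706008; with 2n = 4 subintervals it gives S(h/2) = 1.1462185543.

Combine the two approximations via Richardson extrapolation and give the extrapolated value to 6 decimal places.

1.146295

r = 4: numerator weight 16, denominator 15.
16×1.1462185543 − 1.1450706008 = 17.1944262680
Denominator 16 − 1 = 15.
So the Richardson estimate is 1.1462950845.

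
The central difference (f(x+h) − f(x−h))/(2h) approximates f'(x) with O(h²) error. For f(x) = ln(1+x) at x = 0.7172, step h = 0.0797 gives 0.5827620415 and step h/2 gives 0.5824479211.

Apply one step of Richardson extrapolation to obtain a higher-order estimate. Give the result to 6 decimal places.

0.582343

Error is O(h^2); halving h shrinks it by 2^2 = 4.
4·0.5824479211 = 2.3297916844; subtract 0.5827620415 → 1.7470296429
R = 1.7470296429/3 = 0.5823432143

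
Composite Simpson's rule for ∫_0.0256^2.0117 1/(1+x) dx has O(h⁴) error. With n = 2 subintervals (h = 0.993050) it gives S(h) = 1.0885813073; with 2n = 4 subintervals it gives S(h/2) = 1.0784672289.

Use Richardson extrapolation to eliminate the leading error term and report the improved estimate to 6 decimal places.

1.077793

With r = 4 the leading error scales as h^4, so the weight is 2^4 = 16.
16 × 1.0784672289 = 17.2554756624; 17.2554756624 − 1.0885813073 = 16.1668943551
R = 16.1668943551/15 = 1.0777929570
Gap between inputs: 1.011e-02; correction applied: −0.0006742719.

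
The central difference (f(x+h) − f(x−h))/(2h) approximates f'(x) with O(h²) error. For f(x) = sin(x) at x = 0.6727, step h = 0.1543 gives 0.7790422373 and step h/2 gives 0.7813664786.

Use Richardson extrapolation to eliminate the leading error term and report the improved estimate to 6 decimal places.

Order 2 gives 2^r = 4 and 2^r − 1 = 3.
2^2 × A(h/2) = 3.1254659144; minus A(h) gives 2.3464236771.
2.3464236771 ÷ 3 = 0.7821412257
Correction |R − A(h/2)| = 7.747e-04; gap |A(h/2) − A(h)| = 2.324e-03.

0.782141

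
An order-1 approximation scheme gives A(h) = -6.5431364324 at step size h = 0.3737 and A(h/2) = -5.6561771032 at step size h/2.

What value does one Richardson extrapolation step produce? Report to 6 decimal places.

With r = 1 the leading error scales as h^1, so the weight is 2^1 = 2.
Weighted: (-11.3123542064) − (-6.5431364324) = -4.7692177740
Divide by 2^1 − 1 = 1.
R = (-4.7692177740)/1 = -4.7692177740

-4.769218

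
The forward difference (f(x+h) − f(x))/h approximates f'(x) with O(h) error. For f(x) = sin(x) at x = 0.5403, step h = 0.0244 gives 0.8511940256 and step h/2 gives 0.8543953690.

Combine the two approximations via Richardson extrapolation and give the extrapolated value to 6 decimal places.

0.857597

Error is O(h^1); halving h shrinks it by 2^1 = 2.
Top: 2(0.8543953690) − (0.8511940256) = 0.8575967124
R = 0.8575967124/1 = 0.8575967124
Shift from A(h/2): +0.0032013434.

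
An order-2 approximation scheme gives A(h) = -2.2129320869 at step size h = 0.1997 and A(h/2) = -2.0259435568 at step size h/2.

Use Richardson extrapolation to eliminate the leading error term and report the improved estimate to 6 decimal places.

-1.963614

r = 2, so 2^r = 4.
4*(-2.0259435568) = -8.1037742272; (-8.1037742272) − (-2.2129320869) = -5.8908421403
Denominator 4 − 1 = 3.
Result: -1.9636140468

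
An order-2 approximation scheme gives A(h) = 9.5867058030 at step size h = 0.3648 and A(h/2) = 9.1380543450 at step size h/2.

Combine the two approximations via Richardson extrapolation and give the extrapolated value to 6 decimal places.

r = 2: numerator weight 4, denominator 3.
Top: 4(9.1380543450) − (9.5867058030) = 26.9655115770
Divide by 2^2 − 1 = 3.
(4 × 9.1380543450 − 9.5867058030)/(4 − 1) = 8.9885038590
Correction |R − A(h/2)| = 1.496e-01; gap |A(h/2) − A(h)| = 4.487e-01.

8.988504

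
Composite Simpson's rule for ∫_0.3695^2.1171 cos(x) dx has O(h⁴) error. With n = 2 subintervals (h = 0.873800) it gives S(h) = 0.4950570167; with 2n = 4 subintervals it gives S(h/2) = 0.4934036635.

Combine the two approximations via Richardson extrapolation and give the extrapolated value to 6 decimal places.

The method has order 4: 2^4 = 16.
Numerator 16×A(h/2) − A(h) = 16×0.4934036635 − 0.4950570167 = 7.3994015993
Divide by 2^4 − 1 = 15.
R = 7.3994015993/15 = 0.4932934400

0.493293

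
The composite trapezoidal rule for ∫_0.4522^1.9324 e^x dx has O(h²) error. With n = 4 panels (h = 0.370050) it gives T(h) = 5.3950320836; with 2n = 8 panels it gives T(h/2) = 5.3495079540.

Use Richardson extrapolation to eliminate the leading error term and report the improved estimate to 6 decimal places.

5.334333

Method order is 2; weight 2^2 = 4.
Numerator 4·A(h/2) − A(h) = 4·5.3495079540 − 5.3950320836 = 16.0029997324
Extrapolated: 16.0029997324 / 3 = 5.3343332441
Shift from A(h/2): −0.0151747099.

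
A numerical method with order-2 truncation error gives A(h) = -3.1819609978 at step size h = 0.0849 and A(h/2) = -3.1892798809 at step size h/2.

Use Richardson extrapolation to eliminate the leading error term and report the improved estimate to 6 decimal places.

Error is O(h^2); halving h shrinks it by 2^2 = 4.
4×(-3.1892798809) = -12.7571195236; subtract (-3.1819609978) → -9.5751585258
Denominator 4 − 1 = 3.
Extrapolated: (-9.5751585258) / 3 = -3.1917195086
Shift from A(h/2): −0.0024396277.

-3.191720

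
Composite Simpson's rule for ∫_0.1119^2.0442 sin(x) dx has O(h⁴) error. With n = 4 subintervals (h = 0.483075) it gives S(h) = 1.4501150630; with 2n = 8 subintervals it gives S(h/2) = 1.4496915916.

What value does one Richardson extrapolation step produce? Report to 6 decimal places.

r = 4: numerator weight 16, denominator 15.
2^4 × A(h/2) = 23.1950654656; minus A(h) gives 21.7449504026.
Extrapolated: 21.7449504026 / 15 = 1.4496633602
Shift from A(h/2): −0.0000282314.

1.449663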